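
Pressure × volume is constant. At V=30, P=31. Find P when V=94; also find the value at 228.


Inverse proportion: x × y = constant
k = 30 × 31 = 930
At x=94: k/94 = 9.89
At x=228: k/228 = 4.08
= 9.89 and 4.08

9.89 and 4.08


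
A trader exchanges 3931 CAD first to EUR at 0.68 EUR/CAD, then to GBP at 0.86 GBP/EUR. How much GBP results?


Step 1: 3931 CAD × 0.68 = 2673.08 EUR
Step 2: 2673.08 EUR × 0.86 = 2298.85 GBP
Implied rate CAD→GBP = 0.68 × 0.86 = 0.5848
= 2298.85 GBP

2298.85 GBP


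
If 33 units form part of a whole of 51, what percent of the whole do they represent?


Percentage = (part / whole) × 100
= (33 / 51) × 100
≈ 64.71%

64.71%


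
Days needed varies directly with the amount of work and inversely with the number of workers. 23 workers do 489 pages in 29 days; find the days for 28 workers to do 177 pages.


Days ∝ work / workers, so d₂ = d₁ × (m₁/m₂) × (w₂/w₁)
Workers factor (inverse): 23/28 ≈ 0.8214
Work factor (direct): 177/489 ≈ 0.3620
d₂ = 29 × 23/28 × 177/489 = (29 × 23 × 177) / (28 × 489) = 118059/13692
≈ 8.62 days

8.62 days


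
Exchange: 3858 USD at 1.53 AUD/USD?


Amount × rate = 3858 × 1.53
= 5902.74 AUD

5902.74 AUD


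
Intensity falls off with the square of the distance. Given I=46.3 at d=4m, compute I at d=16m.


I₁d₁² = I₂d₂²
I₂ = I₁ × (d₁/d₂)²
= 46.3 × (4/16)²
= 46.3 × 16/256
= 740.8/256
≈ 2.8938

2.8938


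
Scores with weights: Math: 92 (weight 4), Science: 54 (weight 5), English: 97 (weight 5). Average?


Numerator = 92×4 + 54×5 + 97×5
= 368 + 270 + 485
= 1123
Total weight = 14
Weighted avg = 1123/14
= 80.21

80.21


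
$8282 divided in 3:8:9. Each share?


Total parts = 3 + 8 + 9 = 20
Part 1: 8282 × 3/20 = 1242.30
Part 2: 8282 × 8/20 = 3312.80
Part 3: 8282 × 9/20 = 3726.90
= Part 1: $1242.30, Part 2: $3312.80, Part 3: $3726.90

Part 1: $1242.30, Part 2: $3312.80, Part 3: $3726.90


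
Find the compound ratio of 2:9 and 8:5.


Compound ratio = (2×8) : (9×5)
= 16:45
GCD = 1
= 16:45

16:45


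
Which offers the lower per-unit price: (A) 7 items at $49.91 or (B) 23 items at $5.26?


Deal A: $49.91/7 = $7.1300/unit
Deal B: $5.26/23 = $0.2287/unit
B is cheaper per unit
= Deal B

Deal B


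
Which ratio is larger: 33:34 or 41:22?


33/34 = 0.9706
41/22 = 1.8636
0.9706 < 1.8636, so 33:34 is less
= 41:22

41:22


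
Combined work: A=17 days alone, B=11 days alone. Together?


Rate of A = 1/17 per day
Rate of B = 1/11 per day
Combined rate = 1/17 + 1/11 = 28/187 ≈ 0.1497 per day
Days = 1 / combined rate = 187/28
≈ 6.68 days

6.68 days


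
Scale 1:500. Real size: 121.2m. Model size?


Model size = real / scale
= 121.2 / 500
= 0.2424 m

0.2424 m


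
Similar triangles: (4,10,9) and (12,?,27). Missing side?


Scale factor = 12/4 = 3
Missing side = 10 × 3
= 30.0

30.0


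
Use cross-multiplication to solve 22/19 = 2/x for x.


Cross multiply: 22 × x = 19 × 2
22x = 38
x = 38 / 22
= 1.73

1.73


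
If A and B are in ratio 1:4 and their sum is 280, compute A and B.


Let A = 1k, B = 4k.
1k + 4k = 280
5k = 280 → k = 280/5 = 56
A = 1×56 = 56, B = 4×56 = 224
= A = 56, B = 224

A = 56, B = 224


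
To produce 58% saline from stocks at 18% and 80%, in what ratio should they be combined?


Let x parts of 18% mix with y parts of 80%.
18x + 80y = 58(x + y)
18x + 80y = 58x + 58y
x(18 - 58) = y(58 - 80)
x/y = (80 - 58)/(58 - 18) = 22/40
Simplify: 11:20
= 11:20

11:20


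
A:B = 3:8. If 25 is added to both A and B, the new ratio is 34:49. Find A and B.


Let A = 3k, B = 8k.
(3k + 25) / (8k + 25) = 34/49
Cross-multiply: 49(3k + 25) = 34(8k + 25)
147k + 1225 = 272k + 850
147k - 272k = 850 - 1225
-125k = -375
k = -375/-125 = 3
A = 3×3 = 9, B = 8×3 = 24
= A = 9, B = 24

A = 9, B = 24


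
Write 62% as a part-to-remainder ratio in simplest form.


62% means 62 parts out of 100; remainder = 38
Part : remainder = 62:38
GCD = 2
= 31:19

31:19


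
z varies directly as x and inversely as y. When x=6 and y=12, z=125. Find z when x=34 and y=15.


z = k·x/y
Solve for k using the known point: k = z·y/x = 125×12/6 = 1500/6 = 250.0000
Now evaluate at x=34, y=15:
z = k × 34 / 15 = (1500 × 34) / (6 × 15) = 51000/90
≈ 566.6667

566.6667


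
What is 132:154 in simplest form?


GCD(132, 154) = 22
132/22 : 154/22
= 6:7

6:7


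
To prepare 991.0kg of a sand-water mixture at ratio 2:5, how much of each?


Total parts = 2 + 5 = 7
sand: 991.0 × 2/7 = 283.1kg
water: 991.0 × 5/7 = 707.9kg
= 283.1kg and 707.9kg

283.1kg and 707.9kg


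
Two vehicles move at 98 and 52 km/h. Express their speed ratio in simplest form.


Ratio = 98:52
GCD = 2
Simplified = 49:26
Time ratio (same distance) = 26:49
Speed ratio = 49:26

49:26


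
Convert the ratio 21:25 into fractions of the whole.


Total parts = 21 + 25 = 46
First part: 21/46 = 21/46
Second part: 25/46 = 25/46
= 21/46 and 25/46

21/46 and 25/46


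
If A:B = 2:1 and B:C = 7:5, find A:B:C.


Match B: multiply A:B by 7 → 14:7
Multiply B:C by 1 → 7:5
Combined: 14:7:5
GCD = 1
= 14:7:5

14:7:5


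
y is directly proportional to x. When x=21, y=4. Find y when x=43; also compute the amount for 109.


Direct proportion: y/x = constant
k = 4/21 ≈ 0.1905
y at x=43: k × 43 = 4 × 43 / 21 = 172/21 ≈ 8.19
y at x=109: k × 109 = 4 × 109 / 21 = 436/21 ≈ 20.76
= 8.19 and 20.76

8.19 and 20.76


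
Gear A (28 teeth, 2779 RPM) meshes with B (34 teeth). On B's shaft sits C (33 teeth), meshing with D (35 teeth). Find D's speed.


Stage 1: RPM_B = RPM_A × t_A/t_B = 2779 × 28/34 = 77812/34 ≈ 2288.59
B and C share a shaft → RPM_C = RPM_B
Stage 2: RPM_D = RPM_C × t_C/t_D = RPM_A × (t_A×t_C)/(t_B×t_D)
Overall ratio = (28×33)/(34×35) = 924/1190
RPM_D = 2779 × 924/1190 = 2567796/1190
≈ 2157.81 RPM

2157.81 RPM


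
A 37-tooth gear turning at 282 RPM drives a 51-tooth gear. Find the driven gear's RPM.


Gear ratio = 37:51 = 37:51
RPM_B = RPM_A × (teeth_A / teeth_B)
= 282 × (37/51)
= 204.6 RPM

204.6 RPM


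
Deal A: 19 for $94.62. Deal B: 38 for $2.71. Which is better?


Deal A: $94.62/19 = $4.9800/unit
Deal B: $2.71/38 = $0.0713/unit
B is cheaper per unit
= Deal B

Deal B


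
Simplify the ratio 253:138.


GCD(253, 138) = 23
253/23 : 138/23
= 11:6

11:6


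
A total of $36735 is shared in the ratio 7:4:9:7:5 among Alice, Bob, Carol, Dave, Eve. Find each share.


Total parts = 7 + 4 + 9 + 7 + 5 = 32
Alice: 36735 × 7/32 = 8035.78
Bob: 36735 × 4/32 = 4591.88
Carol: 36735 × 9/32 = 10331.72
Dave: 36735 × 7/32 = 8035.78
Eve: 36735 × 5/32 = 5739.84
= Alice: $8035.78, Bob: $4591.88, Carol: $10331.72, Dave: $8035.78, Eve: $5739.84

Alice: $8035.78, Bob: $4591.88, Carol: $10331.72, Dave: $8035.78, Eve: $5739.84


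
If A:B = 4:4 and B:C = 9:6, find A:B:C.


Match B: multiply A:B by 9 → 36:36
Multiply B:C by 4 → 36:24
Combined: 36:36:24
GCD = 12
= 3:3:2

3:3:2


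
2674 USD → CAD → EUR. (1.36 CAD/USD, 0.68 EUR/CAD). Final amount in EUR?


Step 1: 2674 USD × 1.36 = 3636.64 CAD
Step 2: 3636.64 CAD × 0.68 = 2472.92 EUR
Implied rate USD→EUR = 1.36 × 0.68 = 0.9248
= 2472.92 EUR

2472.92 EUR


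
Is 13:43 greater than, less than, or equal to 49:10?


13/43 = 0.3023
49/10 = 4.9000
0.3023 < 4.9000, so 13:43 is less
= less than

less than


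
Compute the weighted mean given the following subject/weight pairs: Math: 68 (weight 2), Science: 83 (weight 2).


Numerator = 68×2 + 83×2
= 136 + 166
= 302
Total weight = 4
Weighted avg = 302/4
= 75.50

75.50


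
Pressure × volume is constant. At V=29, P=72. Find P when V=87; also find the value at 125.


Inverse proportion: x × y = constant
k = 29 × 72 = 2088
At x=87: k/87 = 24.00
At x=125: k/125 = 16.70
= 24.00 and 16.70

24.00 and 16.70


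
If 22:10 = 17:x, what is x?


Cross multiply: 22 × x = 10 × 17
22x = 170
x = 170 / 22
= 7.73

7.73


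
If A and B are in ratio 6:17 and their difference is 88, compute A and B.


Let A = 6k, B = 17k.
17k - 6k = 88
11k = 88 → k = 88/11 = 8
A = 6×8 = 48, B = 17×8 = 136
= A = 48, B = 136

A = 48, B = 136


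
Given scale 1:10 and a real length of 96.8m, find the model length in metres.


Model size = real / scale
= 96.8 / 10
= 9.6800 m

9.6800 m


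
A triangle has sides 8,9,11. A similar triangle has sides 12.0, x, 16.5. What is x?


Scale factor = 12.0/8 = 1.5
Missing side = 9 × 1.5
= 13.5

13.5


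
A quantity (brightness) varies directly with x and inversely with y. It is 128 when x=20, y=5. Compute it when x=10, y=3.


z = k·x/y
Solve for k using the known point: k = z·y/x = 128×5/20 = 640/20 = 32.0000
Now evaluate at x=10, y=3:
z = k × 10 / 3 = (640 × 10) / (20 × 3) = 6400/60
≈ 106.6667

106.6667


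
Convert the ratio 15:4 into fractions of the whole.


Total parts = 15 + 4 = 19
First part: 15/19 = 15/19
Second part: 4/19 = 4/19
= 15/19 and 4/19

15/19 and 4/19


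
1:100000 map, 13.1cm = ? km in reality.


Real distance = map distance × scale
= 13.1cm × 100000
= 1310000 cm = 13100.0 m
= 13.100 km

13.100 km


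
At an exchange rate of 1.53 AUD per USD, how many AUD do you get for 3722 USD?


Amount × rate = 3722 × 1.53
= 5694.66 AUD

5694.66 AUD


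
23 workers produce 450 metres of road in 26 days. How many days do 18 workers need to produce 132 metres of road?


Days ∝ work / workers, so d₂ = d₁ × (m₁/m₂) × (w₂/w₁)
Workers factor (inverse): 23/18 ≈ 1.2778
Work factor (direct): 132/450 ≈ 0.2933
d₂ = 26 × 23/18 × 132/450 = (26 × 23 × 132) / (18 × 450) = 78936/8100
≈ 9.75 days

9.75 days


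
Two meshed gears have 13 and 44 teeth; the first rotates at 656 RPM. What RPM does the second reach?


Gear ratio = 13:44 = 13:44
RPM_B = RPM_A × (teeth_A / teeth_B)
= 656 × (13/44)
= 193.8 RPM

193.8 RPM


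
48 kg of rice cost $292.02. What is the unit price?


Unit rate = total / quantity
= 292.02 / 48
= $6.08 per unit

$6.08 per unit


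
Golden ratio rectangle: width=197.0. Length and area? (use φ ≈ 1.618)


φ = (1 + √5) / 2 ≈ 1.618
Length = width × φ = 197.0 × 1.618 = 318.746
≈ 318.75
Area = width × length = 197.0 × 318.746 = 62792.962 ≈ 62792.96
= Length: 318.75, Area: 62792.96

Length: 318.75, Area: 62792.96


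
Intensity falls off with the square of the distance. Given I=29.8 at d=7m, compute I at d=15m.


I₁d₁² = I₂d₂²
I₂ = I₁ × (d₁/d₂)²
= 29.8 × (7/15)²
= 29.8 × 49/225
= 1460.2/225
≈ 6.4898

6.4898


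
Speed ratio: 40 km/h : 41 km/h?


Ratio = 40:41
GCD = 1
Simplified = 40:41
Time ratio (same distance) = 41:40
Speed ratio = 40:41

40:41


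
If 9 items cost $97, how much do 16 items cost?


Direct proportion: y/x = constant
k = 97/9 ≈ 10.7778
y₂ = k × 16 = 97 × 16 / 9 = 1552/9
≈ 172.44

172.44


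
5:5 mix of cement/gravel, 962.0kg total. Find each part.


Total parts = 5 + 5 = 10
cement: 962.0 × 5/10 = 481.0kg
gravel: 962.0 × 5/10 = 481.0kg
= 481.0kg and 481.0kg

481.0kg and 481.0kg


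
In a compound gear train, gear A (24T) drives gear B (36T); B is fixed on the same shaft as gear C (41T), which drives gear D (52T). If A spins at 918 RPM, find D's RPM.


Stage 1: RPM_B = RPM_A × t_A/t_B = 918 × 24/36 = 22032/36 = 612.00
B and C share a shaft → RPM_C = RPM_B
Stage 2: RPM_D = RPM_C × t_C/t_D = RPM_A × (t_A×t_C)/(t_B×t_D)
Overall ratio = (24×41)/(36×52) = 984/1872
RPM_D = 918 × 984/1872 = 903312/1872
≈ 482.54 RPM

482.54 RPM


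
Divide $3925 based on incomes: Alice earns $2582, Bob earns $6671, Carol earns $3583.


Total income = 2582 + 6671 + 3583 = $12836
Alice: $3925 × 2582/12836 = $789.53
Bob: $3925 × 6671/12836 = $2039.86
Carol: $3925 × 3583/12836 = $1095.61
= Alice: $789.53, Bob: $2039.86, Carol: $1095.61

Alice: $789.53, Bob: $2039.86, Carol: $1095.61


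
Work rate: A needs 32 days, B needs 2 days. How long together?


Rate of A = 1/32 per day
Rate of B = 1/2 per day
Combined rate = 1/32 + 1/2 = 34/64 ≈ 0.5313 per day
Days = 1 / combined rate = 64/34
≈ 1.88 days

1.88 days


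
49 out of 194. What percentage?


Percentage = (part / whole) × 100
= (49 / 194) × 100
≈ 25.26%

25.26%


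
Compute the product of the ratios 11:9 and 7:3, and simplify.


Compound ratio = (11×7) : (9×3)
= 77:27
GCD = 1
= 77:27

77:27


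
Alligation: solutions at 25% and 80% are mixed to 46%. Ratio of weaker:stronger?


Let x parts of 25% mix with y parts of 80%.
25x + 80y = 46(x + y)
25x + 80y = 46x + 46y
x(25 - 46) = y(46 - 80)
x/y = (80 - 46)/(46 - 25) = 34/21
Simplify: 34:21
= 34:21

34:21


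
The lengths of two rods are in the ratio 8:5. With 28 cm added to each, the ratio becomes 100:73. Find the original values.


Let A = 8k, B = 5k.
(8k + 28) / (5k + 28) = 100/73
Cross-multiply: 73(8k + 28) = 100(5k + 28)
584k + 2044 = 500k + 2800
584k - 500k = 2800 - 2044
84k = 756
k = 756/84 = 9
A = 8×9 = 72, B = 5×9 = 45
= A = 72, B = 45

A = 72, B = 45


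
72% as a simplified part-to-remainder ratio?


72% means 72 parts out of 100; remainder = 28
Part : remainder = 72:28
GCD = 4
= 18:7

18:7


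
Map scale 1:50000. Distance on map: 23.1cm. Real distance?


Real distance = map distance × scale
= 23.1cm × 50000
= 1155000 cm = 11550.0 m
= 11.550 km

11.550 km


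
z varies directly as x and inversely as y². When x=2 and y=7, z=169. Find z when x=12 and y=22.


z = k·x/y²
Solve for k using the known point: k = z·y²/x = 169×49/2 = 8281/2 = 4140.5000
Now evaluate at x=12, y=22:
z = k × 12 / 484 = (8281 × 12) / (2 × 484) = 99372/968
≈ 102.6570

102.6570


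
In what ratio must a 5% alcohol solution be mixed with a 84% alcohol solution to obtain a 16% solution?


Let x parts of 5% mix with y parts of 84%.
5x + 84y = 16(x + y)
5x + 84y = 16x + 16y
x(5 - 16) = y(16 - 84)
x/y = (84 - 16)/(16 - 5) = 68/11
Simplify: 68:11
= 68:11

68:11


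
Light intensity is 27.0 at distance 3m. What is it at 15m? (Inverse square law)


I₁d₁² = I₂d₂²
I₂ = I₁ × (d₁/d₂)²
= 27.0 × (3/15)²
= 27.0 × 9/225
= 243/225
= 1.0800

1.0800


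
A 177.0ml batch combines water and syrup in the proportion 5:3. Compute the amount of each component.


Total parts = 5 + 3 = 8
water: 177.0 × 5/8 = 110.6ml
syrup: 177.0 × 3/8 = 66.4ml
= 110.6ml and 66.4ml

110.6ml and 66.4ml


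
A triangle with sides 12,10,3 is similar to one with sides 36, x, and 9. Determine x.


Scale factor = 36/12 = 3
Missing side = 10 × 3
= 30.0

30.0


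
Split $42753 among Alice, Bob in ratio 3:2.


Total parts = 3 + 2 = 5
Alice: 42753 × 3/5 = 25651.80
Bob: 42753 × 2/5 = 17101.20
= Alice: $25651.80, Bob: $17101.20

Alice: $25651.80, Bob: $17101.20


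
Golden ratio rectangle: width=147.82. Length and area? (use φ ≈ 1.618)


φ = (1 + √5) / 2 ≈ 1.618
Length = width × φ = 147.82 × 1.618 = 239.17276
≈ 239.17
Area = width × length = 147.82 × 239.17276 = 35354.5173832 ≈ 35354.52
= Length: 239.17, Area: 35354.52

Length: 239.17, Area: 35354.52


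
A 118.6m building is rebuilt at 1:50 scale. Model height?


Model size = real / scale
= 118.6 / 50
= 2.3720 m

2.3720 m


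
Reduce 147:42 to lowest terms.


GCD(147, 42) = 21
147/21 : 42/21
= 7:2

7:2


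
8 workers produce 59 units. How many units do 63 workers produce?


Direct proportion: y/x = constant
k = 59/8 = 7.3750
y₂ = k × 63 = 59 × 63 / 8 = 3717/8
≈ 464.63

464.63


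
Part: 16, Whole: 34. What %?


Percentage = (part / whole) × 100
= (16 / 34) × 100
≈ 47.06%

47.06%


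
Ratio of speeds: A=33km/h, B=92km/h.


Ratio = 33:92
GCD = 1
Simplified = 33:92
Time ratio (same distance) = 92:33
Speed ratio = 33:92

33:92


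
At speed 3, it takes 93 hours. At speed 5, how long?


Inverse proportion: x × y = constant
k = 3 × 93 = 279
y₂ = k / 5 = 279 / 5
= 55.80

55.80


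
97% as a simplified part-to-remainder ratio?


97% means 97 parts out of 100; remainder = 3
Part : remainder = 97:3
GCD = 1
= 97:3

97:3


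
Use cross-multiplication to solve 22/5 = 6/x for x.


Cross multiply: 22 × x = 5 × 6
22x = 30
x = 30 / 22
= 1.36

1.36


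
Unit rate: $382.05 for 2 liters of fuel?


Unit rate = total / quantity
= 382.05 / 2
= $191.03 per unit

$191.03 per unit


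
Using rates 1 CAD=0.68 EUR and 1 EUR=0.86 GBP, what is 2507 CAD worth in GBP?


Step 1: 2507 CAD × 0.68 = 1704.76 EUR
Step 2: 1704.76 EUR × 0.86 = 1466.09 GBP
Implied rate CAD→GBP = 0.68 × 0.86 = 0.5848
= 1466.09 GBP

1466.09 GBP


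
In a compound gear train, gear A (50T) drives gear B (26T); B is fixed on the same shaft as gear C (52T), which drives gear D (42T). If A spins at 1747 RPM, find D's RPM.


Stage 1: RPM_B = RPM_A × t_A/t_B = 1747 × 50/26 = 87350/26 ≈ 3359.62
B and C share a shaft → RPM_C = RPM_B
Stage 2: RPM_D = RPM_C × t_C/t_D = RPM_A × (t_A×t_C)/(t_B×t_D)
Overall ratio = (50×52)/(26×42) = 2600/1092
RPM_D = 1747 × 2600/1092 = 4542200/1092
≈ 4159.52 RPM

4159.52 RPM


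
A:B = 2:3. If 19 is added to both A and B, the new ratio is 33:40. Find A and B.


Let A = 2k, B = 3k.
(2k + 19) / (3k + 19) = 33/40
Cross-multiply: 40(2k + 19) = 33(3k + 19)
80k + 760 = 99k + 627
80k - 99k = 627 - 760
-19k = -133
k = -133/-19 = 7
A = 2×7 = 14, B = 3×7 = 21
= A = 14, B = 21

A = 14, B = 21


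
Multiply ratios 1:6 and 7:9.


Compound ratio = (1×7) : (6×9)
= 7:54
GCD = 1
= 7:54

7:54


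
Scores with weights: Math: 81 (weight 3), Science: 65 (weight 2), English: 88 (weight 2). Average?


Numerator = 81×3 + 65×2 + 88×2
= 243 + 130 + 176
= 549
Total weight = 7
Weighted avg = 549/7
= 78.43

78.43


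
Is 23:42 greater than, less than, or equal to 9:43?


23/42 = 0.5476
9/43 = 0.2093
0.5476 > 0.2093, so 23:42 is greater
= greater than

greater than


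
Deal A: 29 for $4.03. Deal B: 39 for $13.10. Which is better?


Deal A: $4.03/29 = $0.1390/unit
Deal B: $13.10/39 = $0.3359/unit
A is cheaper per unit
= Deal A

Deal A


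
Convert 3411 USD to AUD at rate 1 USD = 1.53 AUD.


Amount × rate = 3411 × 1.53
= 5218.83 AUD

5218.83 AUD


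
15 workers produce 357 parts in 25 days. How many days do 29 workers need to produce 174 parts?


Days ∝ work / workers, so d₂ = d₁ × (m₁/m₂) × (w₂/w₁)
Workers factor (inverse): 15/29 ≈ 0.5172
Work factor (direct): 174/357 ≈ 0.4874
d₂ = 25 × 15/29 × 174/357 = (25 × 15 × 174) / (29 × 357) = 65250/10353
≈ 6.30 days

6.30 days


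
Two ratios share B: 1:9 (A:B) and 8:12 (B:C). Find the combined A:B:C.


Match B: multiply A:B by 8 → 8:72
Multiply B:C by 9 → 72:108
Combined: 8:72:108
GCD = 4
= 2:18:27

2:18:27


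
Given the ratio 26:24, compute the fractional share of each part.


Total parts = 26 + 24 = 50
First part: 26/50 = 13/25
Second part: 24/50 = 12/25
= 13/25 and 12/25

13/25 and 12/25


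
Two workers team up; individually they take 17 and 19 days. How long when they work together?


Rate of A = 1/17 per day
Rate of B = 1/19 per day
Combined rate = 1/17 + 1/19 = 36/323 ≈ 0.1115 per day
Days = 1 / combined rate = 323/36
≈ 8.97 days

8.97 days


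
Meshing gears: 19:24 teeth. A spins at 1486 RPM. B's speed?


Gear ratio = 19:24 = 19:24
RPM_B = RPM_A × (teeth_A / teeth_B)
= 1486 × (19/24)
= 1176.4 RPM

1176.4 RPM


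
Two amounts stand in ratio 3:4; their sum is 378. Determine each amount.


Let A = 3k, B = 4k.
3k + 4k = 378
7k = 378 → k = 378/7 = 54
A = 3×54 = 162, B = 4×54 = 216
= A = 162, B = 216

A = 162, B = 216


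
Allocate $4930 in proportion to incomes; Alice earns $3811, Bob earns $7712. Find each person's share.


Total income = 3811 + 7712 = $11523
Alice: $4930 × 3811/11523 = $1630.50
Bob: $4930 × 7712/11523 = $3299.50
= Alice: $1630.50, Bob: $3299.50

Alice: $1630.50, Bob: $3299.50


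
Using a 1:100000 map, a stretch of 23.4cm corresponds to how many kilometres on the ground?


Real distance = map distance × scale
= 23.4cm × 100000
= 2340000 cm = 23400.0 m
= 23.400 km

23.400 km


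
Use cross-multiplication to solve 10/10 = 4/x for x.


Cross multiply: 10 × x = 10 × 4
10x = 40
x = 40 / 10
= 4.00

4.00


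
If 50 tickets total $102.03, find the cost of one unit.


Unit rate = total / quantity
= 102.03 / 50
= $2.04 per unit

$2.04 per unit


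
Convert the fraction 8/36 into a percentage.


Percentage = (part / whole) × 100
= (8 / 36) × 100
≈ 22.22%

22.22%


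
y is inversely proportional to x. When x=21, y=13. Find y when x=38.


Inverse proportion: x × y = constant
k = 21 × 13 = 273
y₂ = k / 38 = 273 / 38
= 7.18

7.18


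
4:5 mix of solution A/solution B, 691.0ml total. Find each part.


Total parts = 4 + 5 = 9
solution A: 691.0 × 4/9 = 307.1ml
solution B: 691.0 × 5/9 = 383.9ml
= 307.1ml and 383.9ml

307.1ml and 383.9ml


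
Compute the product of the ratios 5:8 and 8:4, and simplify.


Compound ratio = (5×8) : (8×4)
= 40:32
GCD = 8
= 5:4

5:4


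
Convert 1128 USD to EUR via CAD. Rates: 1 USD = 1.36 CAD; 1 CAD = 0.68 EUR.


Step 1: 1128 USD × 1.36 = 1534.08 CAD
Step 2: 1534.08 CAD × 0.68 = 1043.17 EUR
Implied rate USD→EUR = 1.36 × 0.68 = 0.9248
= 1043.17 EUR

1043.17 EUR


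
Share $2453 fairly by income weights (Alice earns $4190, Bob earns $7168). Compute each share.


Total income = 4190 + 7168 = $11358
Alice: $2453 × 4190/11358 = $904.92
Bob: $2453 × 7168/11358 = $1548.08
= Alice: $904.92, Bob: $1548.08

Alice: $904.92, Bob: $1548.08


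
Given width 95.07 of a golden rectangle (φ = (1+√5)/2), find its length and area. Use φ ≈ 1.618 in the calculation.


φ = (1 + √5) / 2 ≈ 1.618
Length = width × φ = 95.07 × 1.618 = 153.82326
≈ 153.82
Area = width × length = 95.07 × 153.82326 = 14623.9773282 ≈ 14623.98
= Length: 153.82, Area: 14623.98

Length: 153.82, Area: 14623.98


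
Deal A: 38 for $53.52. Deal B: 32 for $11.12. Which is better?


Deal A: $53.52/38 = $1.4084/unit
Deal B: $11.12/32 = $0.3475/unit
B is cheaper per unit
= Deal B

Deal B


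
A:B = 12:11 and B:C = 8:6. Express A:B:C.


Match B: multiply A:B by 8 → 96:88
Multiply B:C by 11 → 88:66
Combined: 96:88:66
GCD = 2
= 48:44:33

48:44:33


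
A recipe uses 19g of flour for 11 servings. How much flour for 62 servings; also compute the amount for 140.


Direct proportion: y/x = constant
k = 19/11 ≈ 1.7273
y at x=62: k × 62 = 19 × 62 / 11 = 1178/11 ≈ 107.09
y at x=140: k × 140 = 19 × 140 / 11 = 2660/11 ≈ 241.82
= 107.09 and 241.82

107.09 and 241.82


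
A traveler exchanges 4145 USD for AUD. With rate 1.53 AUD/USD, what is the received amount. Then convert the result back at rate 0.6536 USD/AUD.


Amount × rate = 4145 × 1.53 = 6341.85 AUD
Round-trip: 6341.85 × 0.6536 = 4145.03 USD
= 6341.85 AUD, then 4145.03 USD

6341.85 AUD, then 4145.03 USD


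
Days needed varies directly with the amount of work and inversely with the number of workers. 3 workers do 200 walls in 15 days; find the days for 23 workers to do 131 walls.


Days ∝ work / workers, so d₂ = d₁ × (m₁/m₂) × (w₂/w₁)
Workers factor (inverse): 3/23 ≈ 0.1304
Work factor (direct): 131/200 = 0.6550
d₂ = 15 × 3/23 × 131/200 = (15 × 3 × 131) / (23 × 200) = 5895/4600
≈ 1.28 days

1.28 days


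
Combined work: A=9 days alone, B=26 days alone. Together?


Rate of A = 1/9 per day
Rate of B = 1/26 per day
Combined rate = 1/9 + 1/26 = 35/234 ≈ 0.1496 per day
Days = 1 / combined rate = 234/35
≈ 6.69 days

6.69 days


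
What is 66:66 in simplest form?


GCD(66, 66) = 66
66/66 : 66/66
= 1:1

1:1


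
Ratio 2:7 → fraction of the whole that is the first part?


Total parts = 2 + 7 = 9
First part: 2/9 = 2/9
= 2/9

2/9


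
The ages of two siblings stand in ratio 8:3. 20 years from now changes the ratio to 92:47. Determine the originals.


Let A = 8k, B = 3k.
(8k + 20) / (3k + 20) = 92/47
Cross-multiply: 47(8k + 20) = 92(3k + 20)
376k + 940 = 276k + 1840
376k - 276k = 1840 - 940
100k = 900
k = 900/100 = 9
A = 8×9 = 72, B = 3×9 = 27
= A = 72, B = 27

A = 72, B = 27


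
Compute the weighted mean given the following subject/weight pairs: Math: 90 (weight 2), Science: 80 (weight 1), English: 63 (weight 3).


Numerator = 90×2 + 80×1 + 63×3
= 180 + 80 + 189
= 449
Total weight = 6
Weighted avg = 449/6
= 74.83

74.83


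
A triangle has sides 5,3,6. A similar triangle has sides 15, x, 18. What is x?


Scale factor = 15/5 = 3
Missing side = 3 × 3
= 9.0

9.0


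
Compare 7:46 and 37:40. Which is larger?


7/46 = 0.1522
37/40 = 0.9250
0.1522 < 0.9250, so 7:46 is less
= 37:40

37:40


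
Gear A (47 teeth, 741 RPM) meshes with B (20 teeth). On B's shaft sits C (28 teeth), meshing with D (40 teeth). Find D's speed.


Stage 1: RPM_B = RPM_A × t_A/t_B = 741 × 47/20 = 34827/20 = 1741.35
B and C share a shaft → RPM_C = RPM_B
Stage 2: RPM_D = RPM_C × t_C/t_D = RPM_A × (t_A×t_C)/(t_B×t_D)
Overall ratio = (47×28)/(20×40) = 1316/800
RPM_D = 741 × 1316/800 = 975156/800
≈ 1218.95 RPM

1218.95 RPM


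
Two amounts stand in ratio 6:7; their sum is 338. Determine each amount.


Let A = 6k, B = 7k.
6k + 7k = 338
13k = 338 → k = 338/13 = 26
A = 6×26 = 156, B = 7×26 = 182
= A = 156, B = 182

A = 156, B = 182


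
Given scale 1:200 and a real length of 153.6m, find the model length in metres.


Model size = real / scale
= 153.6 / 200
= 0.7680 m

0.7680 m


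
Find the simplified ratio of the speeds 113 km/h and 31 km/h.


Ratio = 113:31
GCD = 1
Simplified = 113:31
Time ratio (same distance) = 31:113
Speed ratio = 113:31

113:31


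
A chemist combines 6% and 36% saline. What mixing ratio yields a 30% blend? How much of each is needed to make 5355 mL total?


Let x parts of 6% mix with y parts of 36%.
6x + 36y = 30(x + y)
6x + 36y = 30x + 30y
x(6 - 30) = y(30 - 36)
x/y = (36 - 30)/(30 - 6) = 6/24
Simplify: 1:4
Total parts = 5; one part = 5355/5 = 1071.00 mL
6% solution: 1×1071.00 = 1071.00 mL
36% solution: 4×1071.00 = 4284.00 mL
= ratio 1:4; 1071.00 mL and 4284.00 mL

ratio 1:4; 1071.00 mL and 4284.00 mL


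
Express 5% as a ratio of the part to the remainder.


5% means 5 parts out of 100; remainder = 95
Part : remainder = 5:95
GCD = 5
= 1:19

1:19


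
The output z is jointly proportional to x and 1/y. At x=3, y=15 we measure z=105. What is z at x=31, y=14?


z = k·x/y
Solve for k using the known point: k = z·y/x = 105×15/3 = 1575/3 = 525.0000
Now evaluate at x=31, y=14:
z = k × 31 / 14 = (1575 × 31) / (3 × 14) = 48825/42
= 1162.5000

1162.5000


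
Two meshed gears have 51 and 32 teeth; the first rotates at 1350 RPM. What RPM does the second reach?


Gear ratio = 51:32 = 51:32
RPM_B = RPM_A × (teeth_A / teeth_B)
= 1350 × (51/32)
= 2151.6 RPM

2151.6 RPM


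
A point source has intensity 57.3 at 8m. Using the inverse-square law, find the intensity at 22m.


I₁d₁² = I₂d₂²
I₂ = I₁ × (d₁/d₂)²
= 57.3 × (8/22)²
= 57.3 × 64/484
= 3667.2/484
≈ 7.5769

7.5769


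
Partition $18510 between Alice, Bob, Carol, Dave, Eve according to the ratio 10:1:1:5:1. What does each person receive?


Total parts = 10 + 1 + 1 + 5 + 1 = 18
Alice: 18510 × 10/18 = 10283.33
Bob: 18510 × 1/18 = 1028.33
Carol: 18510 × 1/18 = 1028.33
Dave: 18510 × 5/18 = 5141.67
Eve: 18510 × 1/18 = 1028.33
= Alice: $10283.33, Bob: $1028.33, Carol: $1028.33, Dave: $5141.67, Eve: $1028.33

Alice: $10283.33, Bob: $1028.33, Carol: $1028.33, Dave: $5141.67, Eve: $1028.33


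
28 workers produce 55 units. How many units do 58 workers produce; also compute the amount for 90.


Direct proportion: y/x = constant
k = 55/28 ≈ 1.9643
y at x=58: k × 58 = 55 × 58 / 28 = 3190/28 ≈ 113.93
y at x=90: k × 90 = 55 × 90 / 28 = 4950/28 ≈ 176.79
= 113.93 and 176.79

113.93 and 176.79


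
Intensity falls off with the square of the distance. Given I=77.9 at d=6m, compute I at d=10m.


I₁d₁² = I₂d₂²
I₂ = I₁ × (d₁/d₂)²
= 77.9 × (6/10)²
= 77.9 × 36/100
= 2804.4/100
= 28.0440

28.0440


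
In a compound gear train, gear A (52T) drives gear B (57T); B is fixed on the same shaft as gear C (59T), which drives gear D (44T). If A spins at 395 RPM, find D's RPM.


Stage 1: RPM_B = RPM_A × t_A/t_B = 395 × 52/57 = 20540/57 ≈ 360.35
B and C share a shaft → RPM_C = RPM_B
Stage 2: RPM_D = RPM_C × t_C/t_D = RPM_A × (t_A×t_C)/(t_B×t_D)
Overall ratio = (52×59)/(57×44) = 3068/2508
RPM_D = 395 × 3068/2508 = 1211860/2508
≈ 483.20 RPM

483.20 RPM


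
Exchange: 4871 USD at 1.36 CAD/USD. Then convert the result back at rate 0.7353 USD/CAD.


Amount × rate = 4871 × 1.36 = 6624.56 CAD
Round-trip: 6624.56 × 0.7353 = 4871.04 USD
= 6624.56 CAD, then 4871.04 USD

6624.56 CAD, then 4871.04 USD


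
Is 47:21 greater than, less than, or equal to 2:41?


47/21 = 2.2381
2/41 = 0.0488
2.2381 > 0.0488, so 47:21 is greater
= greater than

greater than


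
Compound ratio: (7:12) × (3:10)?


Compound ratio = (7×3) : (12×10)
= 21:120
GCD = 3
= 7:40

7:40


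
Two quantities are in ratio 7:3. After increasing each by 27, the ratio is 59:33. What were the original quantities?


Let A = 7k, B = 3k.
(7k + 27) / (3k + 27) = 59/33
Cross-multiply: 33(7k + 27) = 59(3k + 27)
231k + 891 = 177k + 1593
231k - 177k = 1593 - 891
54k = 702
k = 702/54 = 13
A = 7×13 = 91, B = 3×13 = 39
= A = 91, B = 39

A = 91, B = 39


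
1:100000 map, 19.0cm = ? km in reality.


Real distance = map distance × scale
= 19.0cm × 100000
= 1900000 cm = 19000.0 m
= 19.000 km

19.000 km


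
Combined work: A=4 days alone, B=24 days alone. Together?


Rate of A = 1/4 per day
Rate of B = 1/24 per day
Combined rate = 1/4 + 1/24 = 28/96 ≈ 0.2917 per day
Days = 1 / combined rate = 96/28
≈ 3.43 days

3.43 days


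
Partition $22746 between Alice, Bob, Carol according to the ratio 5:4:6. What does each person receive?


Total parts = 5 + 4 + 6 = 15
Alice: 22746 × 5/15 = 7582.00
Bob: 22746 × 4/15 = 6065.60
Carol: 22746 × 6/15 = 9098.40
= Alice: $7582.00, Bob: $6065.60, Carol: $9098.40

Alice: $7582.00, Bob: $6065.60, Carol: $9098.40


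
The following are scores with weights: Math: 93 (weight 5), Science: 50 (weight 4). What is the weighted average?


Numerator = 93×5 + 50×4
= 465 + 200
= 665
Total weight = 9
Weighted avg = 665/9
= 73.89

73.89


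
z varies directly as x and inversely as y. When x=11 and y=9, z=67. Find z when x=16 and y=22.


z = k·x/y
Solve for k using the known point: k = z·y/x = 67×9/11 = 603/11 ≈ 54.8182
Now evaluate at x=16, y=22:
z = k × 16 / 22 = (603 × 16) / (11 × 22) = 9648/242
≈ 39.8678

39.8678


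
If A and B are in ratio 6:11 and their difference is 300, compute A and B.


Let A = 6k, B = 11k.
11k - 6k = 300
5k = 300 → k = 300/5 = 60
A = 6×60 = 360, B = 11×60 = 660
= A = 360, B = 660

A = 360, B = 660


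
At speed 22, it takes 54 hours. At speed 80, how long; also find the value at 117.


Inverse proportion: x × y = constant
k = 22 × 54 = 1188
At x=80: k/80 = 14.85
At x=117: k/117 = 10.15
= 14.85 and 10.15

14.85 and 10.15


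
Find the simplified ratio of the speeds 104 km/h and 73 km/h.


Ratio = 104:73
GCD = 1
Simplified = 104:73
Time ratio (same distance) = 73:104
Speed ratio = 104:73

104:73


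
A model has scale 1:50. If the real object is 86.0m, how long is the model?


Model size = real / scale
= 86.0 / 50
= 1.7200 m

1.7200 m


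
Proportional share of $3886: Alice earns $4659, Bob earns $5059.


Total income = 4659 + 5059 = $9718
Alice: $3886 × 4659/9718 = $1863.02
Bob: $3886 × 5059/9718 = $2022.98
= Alice: $1863.02, Bob: $2022.98

Alice: $1863.02, Bob: $2022.98


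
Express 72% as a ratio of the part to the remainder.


72% means 72 parts out of 100; remainder = 28
Part : remainder = 72:28
GCD = 4
= 18:7

18:7


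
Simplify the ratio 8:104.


GCD(8, 104) = 8
8/8 : 104/8
= 1:13

1:13


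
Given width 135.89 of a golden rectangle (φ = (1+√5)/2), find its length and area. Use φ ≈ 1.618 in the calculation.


φ = (1 + √5) / 2 ≈ 1.618
Length = width × φ = 135.89 × 1.618 = 219.87002
≈ 219.87
Area = width × length = 135.89 × 219.87002 = 29878.1370178 ≈ 29878.14
= Length: 219.87, Area: 29878.14

Length: 219.87, Area: 29878.14


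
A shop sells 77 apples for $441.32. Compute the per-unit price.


Unit rate = total / quantity
= 441.32 / 77
= $5.73 per unit

$5.73 per unit


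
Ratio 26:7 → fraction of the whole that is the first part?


Total parts = 26 + 7 = 33
First part: 26/33 = 26/33
= 26/33

26/33


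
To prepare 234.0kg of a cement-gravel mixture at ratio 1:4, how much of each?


Total parts = 1 + 4 = 5
cement: 234.0 × 1/5 = 46.8kg
gravel: 234.0 × 4/5 = 187.2kg
= 46.8kg and 187.2kg

46.8kg and 187.2kg


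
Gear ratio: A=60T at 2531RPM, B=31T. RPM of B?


Gear ratio = 60:31 = 60:31
RPM_B = RPM_A × (teeth_A / teeth_B)
= 2531 × (60/31)
= 4898.7 RPM

4898.7 RPM


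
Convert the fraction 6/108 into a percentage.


Percentage = (part / whole) × 100
= (6 / 108) × 100
≈ 5.56%

5.56%


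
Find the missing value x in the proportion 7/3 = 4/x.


Cross multiply: 7 × x = 3 × 4
7x = 12
x = 12 / 7
= 1.71

1.71


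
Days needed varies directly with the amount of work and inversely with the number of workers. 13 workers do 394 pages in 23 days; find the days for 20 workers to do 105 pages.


Days ∝ work / workers, so d₂ = d₁ × (m₁/m₂) × (w₂/w₁)
Workers factor (inverse): 13/20 = 0.6500
Work factor (direct): 105/394 ≈ 0.2665
d₂ = 23 × 13/20 × 105/394 = (23 × 13 × 105) / (20 × 394) = 31395/7880
≈ 3.98 days

3.98 days


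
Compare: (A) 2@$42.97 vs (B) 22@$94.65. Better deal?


Deal A: $42.97/2 = $21.4850/unit
Deal B: $94.65/22 = $4.3023/unit
B is cheaper per unit
= Deal B

Deal B


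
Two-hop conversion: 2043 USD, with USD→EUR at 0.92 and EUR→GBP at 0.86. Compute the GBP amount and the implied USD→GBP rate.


Step 1: 2043 USD × 0.92 = 1879.56 EUR
Step 2: 1879.56 EUR × 0.86 = 1616.42 GBP
Implied rate USD→GBP = 0.92 × 0.86 = 0.7912
= 1616.42 GBP; implied rate 0.7912 GBP/USD

1616.42 GBP; implied rate 0.7912 GBP/USD


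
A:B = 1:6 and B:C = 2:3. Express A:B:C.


Match B: multiply A:B by 2 → 2:12
Multiply B:C by 6 → 12:18
Combined: 2:12:18
GCD = 2
= 1:6:9

1:6:9


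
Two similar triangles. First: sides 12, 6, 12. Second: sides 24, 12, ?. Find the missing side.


Scale factor = 24/12 = 2
Missing side = 12 × 2
= 24.0

24.0


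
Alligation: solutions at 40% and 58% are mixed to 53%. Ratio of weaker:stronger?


Let x parts of 40% mix with y parts of 58%.
40x + 58y = 53(x + y)
40x + 58y = 53x + 53y
x(40 - 53) = y(53 - 58)
x/y = (58 - 53)/(53 - 40) = 5/13
Simplify: 5:13
= 5:13

5:13


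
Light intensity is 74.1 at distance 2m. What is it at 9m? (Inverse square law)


I₁d₁² = I₂d₂²
I₂ = I₁ × (d₁/d₂)²
= 74.1 × (2/9)²
= 74.1 × 4/81
= 296.4/81
≈ 3.6593

3.6593


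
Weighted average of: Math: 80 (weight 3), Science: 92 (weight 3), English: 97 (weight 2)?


Numerator = 80×3 + 92×3 + 97×2
= 240 + 276 + 194
= 710
Total weight = 8
Weighted avg = 710/8
= 88.75

88.75


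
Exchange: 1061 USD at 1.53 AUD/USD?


Amount × rate = 1061 × 1.53
= 1623.33 AUD

1623.33 AUD


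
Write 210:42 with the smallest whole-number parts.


GCD(210, 42) = 42
210/42 : 42/42
= 5:1

5:1


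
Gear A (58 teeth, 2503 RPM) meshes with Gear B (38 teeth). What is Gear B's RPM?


Gear ratio = 58:38 = 29:19
RPM_B = RPM_A × (teeth_A / teeth_B)
= 2503 × (58/38)
= 3820.4 RPM

3820.4 RPM


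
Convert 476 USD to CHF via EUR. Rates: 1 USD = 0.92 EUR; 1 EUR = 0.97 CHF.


Step 1: 476 USD × 0.92 = 437.92 EUR
Step 2: 437.92 EUR × 0.97 = 424.78 CHF
Implied rate USD→CHF = 0.92 × 0.97 = 0.8924
= 424.78 CHF

424.78 CHF


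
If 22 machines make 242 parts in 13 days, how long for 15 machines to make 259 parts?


Days ∝ work / workers, so d₂ = d₁ × (m₁/m₂) × (w₂/w₁)
Workers factor (inverse): 22/15 ≈ 1.4667
Work factor (direct): 259/242 ≈ 1.0702
d₂ = 13 × 22/15 × 259/242 = (13 × 22 × 259) / (15 × 242) = 74074/3630
≈ 20.41 days

20.41 days


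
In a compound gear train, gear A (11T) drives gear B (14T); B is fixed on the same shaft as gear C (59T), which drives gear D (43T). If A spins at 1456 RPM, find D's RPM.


Stage 1: RPM_B = RPM_A × t_A/t_B = 1456 × 11/14 = 16016/14 = 1144.00
B and C share a shaft → RPM_C = RPM_B
Stage 2: RPM_D = RPM_C × t_C/t_D = RPM_A × (t_A×t_C)/(t_B×t_D)
Overall ratio = (11×59)/(14×43) = 649/602
RPM_D = 1456 × 649/602 = 944944/602
≈ 1569.67 RPM

1569.67 RPM


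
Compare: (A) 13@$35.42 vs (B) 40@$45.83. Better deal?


Deal A: $35.42/13 = $2.7246/unit
Deal B: $45.83/40 = $1.1458/unit
B is cheaper per unit
= Deal B

Deal B


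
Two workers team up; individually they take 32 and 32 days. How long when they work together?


Rate of A = 1/32 per day
Rate of B = 1/32 per day
Combined rate = 1/32 + 1/32 = 64/1024 = 0.0625 per day
Days = 1 / combined rate = 1024/64
= 16.00 days

16.00 days


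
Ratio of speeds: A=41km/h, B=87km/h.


Ratio = 41:87
GCD = 1
Simplified = 41:87
Time ratio (same distance) = 87:41
Speed ratio = 41:87

41:87


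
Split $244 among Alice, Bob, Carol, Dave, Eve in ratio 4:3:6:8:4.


Total parts = 4 + 3 + 6 + 8 + 4 = 25
Alice: 244 × 4/25 = 39.04
Bob: 244 × 3/25 = 29.28
Carol: 244 × 6/25 = 58.56
Dave: 244 × 8/25 = 78.08
Eve: 244 × 4/25 = 39.04
= Alice: $39.04, Bob: $29.28, Carol: $58.56, Dave: $78.08, Eve: $39.04

Alice: $39.04, Bob: $29.28, Carol: $58.56, Dave: $78.08, Eve: $39.04


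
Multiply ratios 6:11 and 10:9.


Compound ratio = (6×10) : (11×9)
= 60:99
GCD = 3
= 20:33

20:33


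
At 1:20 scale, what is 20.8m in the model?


Model size = real / scale
= 20.8 / 20
= 1.0400 m

1.0400 m


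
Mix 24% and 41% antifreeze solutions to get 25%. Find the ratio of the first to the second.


Let x parts of 24% mix with y parts of 41%.
24x + 41y = 25(x + y)
24x + 41y = 25x + 25y
x(24 - 25) = y(25 - 41)
x/y = (41 - 25)/(25 - 24) = 16/1
Simplify: 16:1
= 16:1

16:1


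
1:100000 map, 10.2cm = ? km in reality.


Real distance = map distance × scale
= 10.2cm × 100000
= 1020000 cm = 10200.0 m
= 10.200 km

10.200 km


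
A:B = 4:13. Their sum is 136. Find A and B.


Let A = 4k, B = 13k.
4k + 13k = 136
17k = 136 → k = 136/17 = 8
A = 4×8 = 32, B = 13×8 = 104
= A = 32, B = 104

A = 32, B = 104


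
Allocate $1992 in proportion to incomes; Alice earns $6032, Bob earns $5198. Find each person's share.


Total income = 6032 + 5198 = $11230
Alice: $1992 × 6032/11230 = $1069.97
Bob: $1992 × 5198/11230 = $922.03
= Alice: $1069.97, Bob: $922.03

Alice: $1069.97, Bob: $922.03


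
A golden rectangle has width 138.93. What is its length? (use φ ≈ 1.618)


φ = (1 + √5) / 2 ≈ 1.618
Length = width × φ = 138.93 × 1.618 = 224.78874
≈ 224.79

224.79


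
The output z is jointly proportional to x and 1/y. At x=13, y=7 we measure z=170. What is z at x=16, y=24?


z = k·x/y
Solve for k using the known point: k = z·y/x = 170×7/13 = 1190/13 ≈ 91.5385
Now evaluate at x=16, y=24:
z = k × 16 / 24 = (1190 × 16) / (13 × 24) = 19040/312
≈ 61.0256

61.0256


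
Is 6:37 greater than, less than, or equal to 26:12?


6/37 = 0.1622
26/12 = 2.1667
0.1622 < 2.1667, so 6:37 is less
= less than

less than


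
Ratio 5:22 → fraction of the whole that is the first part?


Total parts = 5 + 22 = 27
First part: 5/27 = 5/27
= 5/27

5/27
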